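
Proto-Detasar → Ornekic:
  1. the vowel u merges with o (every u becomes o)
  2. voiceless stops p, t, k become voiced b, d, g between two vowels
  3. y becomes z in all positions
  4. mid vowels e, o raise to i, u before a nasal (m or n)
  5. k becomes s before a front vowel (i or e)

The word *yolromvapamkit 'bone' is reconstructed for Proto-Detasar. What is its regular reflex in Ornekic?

Ornekic: *yolromvapamkit > yolromvabamkit > zolromvabamkit > zolrumvabamkit > zolrumvabamsit  (by intervocalic voicing, unconditioned shift, pre-nasal raising, palatalisation)

zolrumvabamsit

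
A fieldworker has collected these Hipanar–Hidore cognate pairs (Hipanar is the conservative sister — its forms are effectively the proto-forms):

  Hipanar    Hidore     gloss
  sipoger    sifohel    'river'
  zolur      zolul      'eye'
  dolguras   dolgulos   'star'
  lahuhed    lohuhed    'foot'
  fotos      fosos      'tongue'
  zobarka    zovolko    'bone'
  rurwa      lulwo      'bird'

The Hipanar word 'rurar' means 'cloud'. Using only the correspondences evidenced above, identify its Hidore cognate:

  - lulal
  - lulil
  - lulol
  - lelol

lulol

rurwa ~ lulwo — Hipanar r corresponds to Hidore l word-initially before a back vowel.
dolguras ~ dolgulos — Hipanar r corresponds to Hidore l between vowels (before a back vowel).
zobarka ~ zovolko — Hipanar a corresponds to Hidore o after a consonant, before r.
sipoger ~ sifohel, zolur ~ zolul — Hipanar r corresponds to Hidore l word-finally.
Applying these to Hipanar 'rurar':
  rurar → lurar   (r→l word-initially before a back vowel)
  lurar → lular   (r→l between vowels (before a back vowel))
  lular → lulor   (a→o after a consonant, before r)
  lulor → lulol   (r→l word-finally)
So the Hidore cognate is 'lulol'.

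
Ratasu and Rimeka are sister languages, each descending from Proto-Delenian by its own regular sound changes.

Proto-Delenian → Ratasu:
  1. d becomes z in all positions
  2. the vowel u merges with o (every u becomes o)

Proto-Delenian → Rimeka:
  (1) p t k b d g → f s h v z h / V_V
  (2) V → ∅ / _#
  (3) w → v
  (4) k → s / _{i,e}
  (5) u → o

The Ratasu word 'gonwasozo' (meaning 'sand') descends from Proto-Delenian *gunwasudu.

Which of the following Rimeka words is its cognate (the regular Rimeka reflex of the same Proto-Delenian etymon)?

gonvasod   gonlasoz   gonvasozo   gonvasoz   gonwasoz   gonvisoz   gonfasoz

Rimeka: start from *gunwasudu.
  rule 1 (intervocalic lenition): gunwasudu → gunwasuzu
  rule 2 (apocope): gunwasuzu → gunwasuz
  rule 3 (unconditioned shift): gunwasuz → gunvasuz
  rule 4: no change — gunvasuz
  rule 5 (vowel merger): gunvasuz → gonvasoz
  ⇒ Rimeka gonvasoz
Only 'gonvasoz' matches the regular Rimeka development of *gunwasudu.

gonvasoz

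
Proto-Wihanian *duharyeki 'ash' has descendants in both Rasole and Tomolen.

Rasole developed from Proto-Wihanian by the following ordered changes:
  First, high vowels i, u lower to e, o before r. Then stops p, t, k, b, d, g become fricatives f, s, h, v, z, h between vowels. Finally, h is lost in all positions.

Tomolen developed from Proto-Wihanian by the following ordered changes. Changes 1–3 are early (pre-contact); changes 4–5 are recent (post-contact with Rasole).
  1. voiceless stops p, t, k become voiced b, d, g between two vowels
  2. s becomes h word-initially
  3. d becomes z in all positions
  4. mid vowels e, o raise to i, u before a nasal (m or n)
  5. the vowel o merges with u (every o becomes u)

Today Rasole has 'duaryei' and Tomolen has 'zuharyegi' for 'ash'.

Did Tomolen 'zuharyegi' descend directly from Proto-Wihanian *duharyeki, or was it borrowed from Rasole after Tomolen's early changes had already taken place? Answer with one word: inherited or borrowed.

inherited

If inherited, *duharyeki would pass through all of Tomolen's changes:
Tomolen: start from *duharyeki.
  rule 1 (intervocalic voicing): duharyeki → duharyegi
  rule 2: no change — duharyegi
  rule 3 (unconditioned shift): duharyegi → zuharyegi
  rule 4: no change — zuharyegi
  rule 5: no change — zuharyegi
  ⇒ Tomolen zuharyegi
If borrowed from Rasole 'duaryei' after the early changes, it would undergo only the recent ones:
  rule 4 (pre-nasal raising): no change (duaryei)
  rule 5 (vowel merger): no change (duaryei)
  ⇒ as a loan: duaryei
Tomolen 'zuharyegi' matches the inherited outcome exactly, so it is an inherited cognate, not a loan.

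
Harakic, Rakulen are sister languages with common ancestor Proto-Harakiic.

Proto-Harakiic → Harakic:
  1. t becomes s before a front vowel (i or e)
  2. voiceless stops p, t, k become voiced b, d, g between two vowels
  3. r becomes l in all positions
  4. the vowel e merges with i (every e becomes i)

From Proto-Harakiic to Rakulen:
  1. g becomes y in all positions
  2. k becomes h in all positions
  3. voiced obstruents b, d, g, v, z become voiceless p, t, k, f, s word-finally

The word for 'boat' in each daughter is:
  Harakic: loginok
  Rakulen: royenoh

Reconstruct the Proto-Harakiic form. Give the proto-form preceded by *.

Position 1: Harakic has l, Rakulen has r. Rakulen preserves r here (none of its changes turn any other segment into r), so the proto-segment is *r.
Position 7: Harakic has k, Rakulen has h. Harakic preserves k here (none of its changes turn any other segment into k), so the proto-segment is *k.
Position 3: Harakic has g, Rakulen has y. Taking the neighbouring segments as reconstructed: Harakic g could go back to *k or *g; Rakulen y could go back to *g or *y — the one source consistent with every daughter is *g.
Verify the candidate proto-form against each daughter:
Harakic: *rogenok
  rogenok (rule 1 does not apply)
  rogenok (rule 2 does not apply)
  rogenok → logenok   [unconditioned shift]
  logenok → loginok   [vowel merger]
  giving Harakic loginok.
Rakulen: *rogenok
  rogenok → royenok   [unconditioned shift]
  royenok → royenoh   [unconditioned shift]
  royenoh (rule 3 does not apply)
  giving Rakulen royenoh.
Only *rogenok yields all of Harakic loginok, Rakulen royenoh.

*rogenok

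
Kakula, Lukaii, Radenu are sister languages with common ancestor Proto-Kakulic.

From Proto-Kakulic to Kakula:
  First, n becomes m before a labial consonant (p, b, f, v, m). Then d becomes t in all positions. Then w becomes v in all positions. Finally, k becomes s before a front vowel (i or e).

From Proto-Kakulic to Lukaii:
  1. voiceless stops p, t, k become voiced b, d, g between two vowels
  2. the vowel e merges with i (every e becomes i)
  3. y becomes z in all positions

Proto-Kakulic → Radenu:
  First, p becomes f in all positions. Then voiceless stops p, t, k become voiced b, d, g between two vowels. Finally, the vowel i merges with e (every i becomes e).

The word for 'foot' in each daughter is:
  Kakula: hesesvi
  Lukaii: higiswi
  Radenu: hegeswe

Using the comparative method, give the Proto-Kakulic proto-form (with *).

Position 2: Kakula has e, Lukaii has i, Radenu has e. Kakula preserves e here (none of its changes turn any other segment into e), so the proto-segment is *e.
Position 4: Kakula has e, Lukaii has i, Radenu has e. Kakula preserves e here (none of its changes turn any other segment into e), so the proto-segment is *e.
Position 6: Kakula has v, Lukaii has w, Radenu has w. Lukaii preserves w here (none of its changes turn any other segment into w), so the proto-segment is *w.
Verify the candidate proto-form against each daughter:
Kakula: *hekeswi
  hekeswi (rule 1 does not apply)
  hekeswi (rule 2 does not apply)
  hekeswi → hekesvi   [unconditioned shift]
  hekesvi → hesesvi   [palatalisation]
  giving Kakula hesesvi.
Lukaii: start from *hekeswi.
  rule 1 (intervocalic voicing): hekeswi → hegeswi
  rule 2 (vowel merger): hegeswi → higiswi
  rule 3: no change — higiswi
  ⇒ Lukaii higiswi
Radenu: *hekeswi > hegeswi > hegeswe  (by intervocalic voicing, vowel merger)
Only *hekeswi yields all of Kakula hesesvi, Lukaii higiswi, Radenu hegeswe.

*hekeswi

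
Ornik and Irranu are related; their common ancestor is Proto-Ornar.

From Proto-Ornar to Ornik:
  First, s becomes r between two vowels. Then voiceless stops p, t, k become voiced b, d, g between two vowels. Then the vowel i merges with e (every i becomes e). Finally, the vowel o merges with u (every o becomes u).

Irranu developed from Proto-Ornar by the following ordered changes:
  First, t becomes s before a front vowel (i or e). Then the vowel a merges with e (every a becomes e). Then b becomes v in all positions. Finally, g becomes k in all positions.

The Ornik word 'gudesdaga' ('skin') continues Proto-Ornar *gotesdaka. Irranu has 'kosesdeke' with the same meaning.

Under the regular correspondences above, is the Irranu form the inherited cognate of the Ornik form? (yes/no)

yes

Derive the expected Irranu reflex of *gotesdaka:
Irranu: start from *gotesdaka.
  rule 1 (palatalisation): gotesdaka → gosesdaka
  rule 2 (vowel merger): gosesdaka → gosesdeke
  rule 3: no change — gosesdeke
  rule 4 (unconditioned shift): gosesdeke → kosesdeke
  ⇒ Irranu kosesdeke
Irranu 'kosesdeke' matches the regular reflex exactly, so the pair is cognate.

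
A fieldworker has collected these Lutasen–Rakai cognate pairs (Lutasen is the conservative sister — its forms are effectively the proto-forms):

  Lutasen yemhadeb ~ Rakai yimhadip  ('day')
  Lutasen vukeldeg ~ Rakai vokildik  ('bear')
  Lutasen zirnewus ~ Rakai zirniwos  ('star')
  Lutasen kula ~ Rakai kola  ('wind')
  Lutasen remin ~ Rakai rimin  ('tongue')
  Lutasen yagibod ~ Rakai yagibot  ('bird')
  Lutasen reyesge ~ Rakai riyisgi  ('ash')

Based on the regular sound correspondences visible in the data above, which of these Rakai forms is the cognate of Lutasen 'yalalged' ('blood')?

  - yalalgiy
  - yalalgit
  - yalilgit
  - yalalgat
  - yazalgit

vukeldeg ~ vokildik, zirnewus ~ zirniwos — Lutasen e corresponds to Rakai i after a consonant, before a consonant other than r, m, n, p, b, f, v.
yagibod ~ yagibot — Lutasen d corresponds to Rakai t word-finally.
Applying these to Lutasen 'yalalged':
  yalalged → yalalgid   (e→i after a consonant, before a consonant other than r, m, n, p, b, f, v)
  yalalgid → yalalgit   (d→t word-finally)
So the Rakai cognate is 'yalalgit'.

yalalgit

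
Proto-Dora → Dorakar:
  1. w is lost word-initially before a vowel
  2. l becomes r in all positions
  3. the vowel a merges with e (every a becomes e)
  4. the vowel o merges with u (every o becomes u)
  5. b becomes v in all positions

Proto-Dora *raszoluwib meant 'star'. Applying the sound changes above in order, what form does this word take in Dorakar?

reszuruwiv

Dorakar: start from *raszoluwib.
  rule 1: no change — raszoluwib
  rule 2 (unconditioned shift): raszoluwib → raszoruwib
  rule 3 (vowel merger): raszoruwib → reszoruwib
  rule 4 (vowel merger): reszoruwib → reszuruwib
  rule 5 (unconditioned shift): reszuruwib → reszuruwiv
  ⇒ Dorakar reszuruwiv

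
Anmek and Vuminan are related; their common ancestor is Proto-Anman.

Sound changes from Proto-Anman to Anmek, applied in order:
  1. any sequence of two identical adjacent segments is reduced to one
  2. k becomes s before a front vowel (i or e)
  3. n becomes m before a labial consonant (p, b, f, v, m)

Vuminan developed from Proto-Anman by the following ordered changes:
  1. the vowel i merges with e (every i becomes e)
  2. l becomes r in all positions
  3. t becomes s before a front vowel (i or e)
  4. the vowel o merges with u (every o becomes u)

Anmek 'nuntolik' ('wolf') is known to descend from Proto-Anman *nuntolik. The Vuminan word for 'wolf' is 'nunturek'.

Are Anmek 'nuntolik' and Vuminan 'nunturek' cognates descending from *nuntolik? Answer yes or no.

Derive the expected Vuminan reflex of *nuntolik:
Vuminan: *nuntolik > nuntolek > nuntorek > nunturek  (by vowel merger, unconditioned shift, vowel merger)
Vuminan 'nunturek' matches the regular reflex exactly, so the pair is cognate.

yes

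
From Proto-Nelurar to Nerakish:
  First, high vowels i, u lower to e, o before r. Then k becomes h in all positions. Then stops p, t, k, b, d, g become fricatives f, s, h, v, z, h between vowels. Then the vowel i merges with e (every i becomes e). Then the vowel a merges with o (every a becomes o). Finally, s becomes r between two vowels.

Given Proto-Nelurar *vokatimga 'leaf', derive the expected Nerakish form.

vohoremgo

Nerakish: *vokatimga > vohatimga > vohasimga > vohasemga > vohosemgo > vohoremgo  (by unconditioned shift, intervocalic lenition, vowel merger, vowel merger, rhotacism)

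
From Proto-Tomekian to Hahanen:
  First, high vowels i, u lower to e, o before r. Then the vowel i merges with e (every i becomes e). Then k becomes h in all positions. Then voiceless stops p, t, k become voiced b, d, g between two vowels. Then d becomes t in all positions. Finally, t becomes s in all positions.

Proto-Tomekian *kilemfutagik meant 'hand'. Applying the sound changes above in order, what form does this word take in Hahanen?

helemfusageh

Hahanen: *kilemfutagik > kelemfutagek > helemfutageh > helemfudageh > helemfutageh > helemfusageh  (by vowel merger, unconditioned shift, intervocalic voicing, unconditioned shift, unconditioned shift)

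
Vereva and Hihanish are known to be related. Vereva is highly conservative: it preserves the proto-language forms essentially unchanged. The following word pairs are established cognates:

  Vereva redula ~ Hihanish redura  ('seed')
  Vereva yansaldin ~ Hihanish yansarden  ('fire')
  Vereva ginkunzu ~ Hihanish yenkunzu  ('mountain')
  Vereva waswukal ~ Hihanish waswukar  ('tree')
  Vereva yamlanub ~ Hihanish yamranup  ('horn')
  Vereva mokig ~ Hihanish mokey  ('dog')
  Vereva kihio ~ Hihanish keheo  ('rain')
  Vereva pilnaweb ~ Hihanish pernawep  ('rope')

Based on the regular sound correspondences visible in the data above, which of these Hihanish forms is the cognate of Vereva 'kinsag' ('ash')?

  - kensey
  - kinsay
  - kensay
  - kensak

kensay

yansaldin ~ yansarden, ginkunzu ~ yenkunzu — Vereva i corresponds to Hihanish e after a consonant, before a nasal.
mokig ~ mokey — Vereva g corresponds to Hihanish y word-finally.
Applying these to Vereva 'kinsag':
  kinsag → kensag   (i→e after a consonant, before a nasal)
  kensag → kensay   (g→y word-finally)
So the Hihanish cognate is 'kensay'.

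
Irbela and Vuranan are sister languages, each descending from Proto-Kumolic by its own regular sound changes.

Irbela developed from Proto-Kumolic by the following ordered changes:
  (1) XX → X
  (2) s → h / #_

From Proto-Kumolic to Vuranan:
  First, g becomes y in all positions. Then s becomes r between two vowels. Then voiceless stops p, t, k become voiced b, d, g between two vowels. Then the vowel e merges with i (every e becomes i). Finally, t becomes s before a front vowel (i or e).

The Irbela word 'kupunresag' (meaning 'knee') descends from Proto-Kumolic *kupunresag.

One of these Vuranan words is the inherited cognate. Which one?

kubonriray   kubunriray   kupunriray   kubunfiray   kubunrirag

Vuranan: *kupunresag
  kupunresag → kupunresay   [unconditioned shift]
  kupunresay → kupunreray   [rhotacism]
  kupunreray → kubunreray   [intervocalic voicing]
  kubunreray → kubunriray   [vowel merger]
  kubunriray (rule 5 does not apply)
  giving Vuranan kubunriray.
Only 'kubunriray' matches the regular Vuranan development of *kupunresag.

kubunriray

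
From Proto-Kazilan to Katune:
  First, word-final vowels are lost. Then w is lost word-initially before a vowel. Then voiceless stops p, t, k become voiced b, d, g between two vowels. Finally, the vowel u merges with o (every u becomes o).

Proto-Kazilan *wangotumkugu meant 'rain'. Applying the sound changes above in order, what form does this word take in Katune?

Katune: *wangotumkugu
  wangotumkugu → wangotumkug   [apocope]
  wangotumkug → angotumkug   [glide loss]
  angotumkug → angodumkug   [intervocalic voicing]
  angodumkug → angodomkog   [vowel merger]
  giving Katune angodomkog.

angodomkog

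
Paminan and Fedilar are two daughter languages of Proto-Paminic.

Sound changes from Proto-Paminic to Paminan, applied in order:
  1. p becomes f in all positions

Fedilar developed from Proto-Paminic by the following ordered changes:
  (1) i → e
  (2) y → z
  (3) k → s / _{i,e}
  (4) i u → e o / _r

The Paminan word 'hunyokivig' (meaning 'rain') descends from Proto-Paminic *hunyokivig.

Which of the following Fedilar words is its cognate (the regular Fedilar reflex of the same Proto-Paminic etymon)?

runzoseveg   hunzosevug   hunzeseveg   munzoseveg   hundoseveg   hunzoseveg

hunzoseveg

Fedilar: *hunyokivig
  hunyokivig → hunyokeveg   [vowel merger]
  hunyokeveg → hunzokeveg   [unconditioned shift]
  hunzokeveg → hunzoseveg   [palatalisation]
  hunzoseveg (rule 4 does not apply)
  giving Fedilar hunzoseveg.
Only 'hunzoseveg' matches the regular Fedilar development of *hunyokivig.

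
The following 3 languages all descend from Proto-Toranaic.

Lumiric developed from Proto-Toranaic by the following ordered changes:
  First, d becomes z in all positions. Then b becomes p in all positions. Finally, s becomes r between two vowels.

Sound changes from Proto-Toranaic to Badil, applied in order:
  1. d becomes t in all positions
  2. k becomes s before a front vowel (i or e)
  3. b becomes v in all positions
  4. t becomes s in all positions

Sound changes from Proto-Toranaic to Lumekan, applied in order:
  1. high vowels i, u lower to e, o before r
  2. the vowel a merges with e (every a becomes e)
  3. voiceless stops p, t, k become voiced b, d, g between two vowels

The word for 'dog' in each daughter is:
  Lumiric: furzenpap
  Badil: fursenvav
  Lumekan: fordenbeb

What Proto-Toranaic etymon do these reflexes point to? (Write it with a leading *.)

*furdenbab

Position 9: Lumiric has p, Badil has v, Lumekan has b. Taking the neighbouring segments as reconstructed: Lumiric p could go back to *p or *b; Badil v could go back to *b or *v; Lumekan b can only go back to *b — the one source consistent with every daughter is *b.
Position 8: Lumiric has a, Badil has a, Lumekan has e. Lumiric preserves a here (none of its changes turn any other segment into a), so the proto-segment is *a.
Position 7: Lumiric has p, Badil has v, Lumekan has b. Taking the neighbouring segments as reconstructed: Lumiric p could go back to *p or *b; Badil v could go back to *b or *v; Lumekan b can only go back to *b — the one source consistent with every daughter is *b.
Verify the candidate proto-form against each daughter:
Lumiric: start from *furdenbab.
  rule 1 (unconditioned shift): furdenbab → furzenbab
  rule 2 (unconditioned shift): furzenbab → furzenpap
  rule 3: no change — furzenpap
  ⇒ Lumiric furzenpap
Badil: *furdenbab
  furdenbab → furtenbab   [unconditioned shift]
  furtenbab (rule 2 does not apply)
  furtenbab → furtenvav   [unconditioned shift]
  furtenvav → fursenvav   [unconditioned shift]
  giving Badil fursenvav.
Lumekan: start from *furdenbab.
  rule 1 (pre-rhotic lowering): furdenbab → fordenbab
  rule 2 (vowel merger): fordenbab → fordenbeb
  rule 3: no change — fordenbeb
  ⇒ Lumekan fordenbeb
*furdenbab is the unique common source.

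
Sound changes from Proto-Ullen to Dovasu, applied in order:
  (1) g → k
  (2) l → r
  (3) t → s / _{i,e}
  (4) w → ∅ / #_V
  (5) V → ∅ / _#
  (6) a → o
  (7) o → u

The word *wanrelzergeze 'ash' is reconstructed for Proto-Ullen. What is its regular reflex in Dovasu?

Dovasu: *wanrelzergeze
  wanrelzergeze → wanrelzerkeze   [unconditioned shift]
  wanrelzerkeze → wanrerzerkeze   [unconditioned shift]
  wanrerzerkeze (rule 3 does not apply)
  wanrerzerkeze → anrerzerkeze   [glide loss]
  anrerzerkeze → anrerzerkez   [apocope]
  anrerzerkez → onrerzerkez   [vowel merger]
  onrerzerkez → unrerzerkez   [vowel merger]
  giving Dovasu unrerzerkez.

unrerzerkez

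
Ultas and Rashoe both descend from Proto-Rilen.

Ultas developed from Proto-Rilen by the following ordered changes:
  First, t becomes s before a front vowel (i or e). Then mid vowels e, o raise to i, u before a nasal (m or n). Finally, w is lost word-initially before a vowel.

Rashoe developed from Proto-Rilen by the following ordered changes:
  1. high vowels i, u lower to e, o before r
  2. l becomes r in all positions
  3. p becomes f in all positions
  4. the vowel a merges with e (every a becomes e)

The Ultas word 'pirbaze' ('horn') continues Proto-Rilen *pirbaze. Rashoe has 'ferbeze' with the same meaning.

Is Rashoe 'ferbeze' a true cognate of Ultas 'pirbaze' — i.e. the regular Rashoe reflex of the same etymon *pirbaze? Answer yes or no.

yes

Derive the expected Rashoe reflex of *pirbaze:
Rashoe: *pirbaze > perbaze > ferbaze > ferbeze  (by pre-rhotic lowering, unconditioned shift, vowel merger)
Rashoe 'ferbeze' matches the regular reflex exactly, so the pair is cognate.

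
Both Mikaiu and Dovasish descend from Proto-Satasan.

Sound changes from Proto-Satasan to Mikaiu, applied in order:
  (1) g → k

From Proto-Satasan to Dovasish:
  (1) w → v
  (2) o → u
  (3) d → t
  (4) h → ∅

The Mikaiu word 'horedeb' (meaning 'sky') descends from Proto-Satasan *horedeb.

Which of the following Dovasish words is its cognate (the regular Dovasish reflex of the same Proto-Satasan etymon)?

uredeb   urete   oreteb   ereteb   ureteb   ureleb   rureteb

ureteb

Dovasish: start from *horedeb.
  rule 1: no change — horedeb
  rule 2 (vowel merger): horedeb → huredeb
  rule 3 (unconditioned shift): huredeb → hureteb
  rule 4 (h-loss): hureteb → ureteb
  ⇒ Dovasish ureteb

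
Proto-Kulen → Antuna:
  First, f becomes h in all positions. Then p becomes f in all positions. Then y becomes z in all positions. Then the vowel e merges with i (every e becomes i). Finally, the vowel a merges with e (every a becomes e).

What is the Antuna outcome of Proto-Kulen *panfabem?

fenhebim

Antuna: start from *panfabem.
  rule 1 (unconditioned shift): panfabem → panhabem
  rule 2 (unconditioned shift): panhabem → fanhabem
  rule 3: no change — fanhabem
  rule 4 (vowel merger): fanhabem → fanhabim
  rule 5 (vowel merger): fanhabim → fenhebim
  ⇒ Antuna fenhebim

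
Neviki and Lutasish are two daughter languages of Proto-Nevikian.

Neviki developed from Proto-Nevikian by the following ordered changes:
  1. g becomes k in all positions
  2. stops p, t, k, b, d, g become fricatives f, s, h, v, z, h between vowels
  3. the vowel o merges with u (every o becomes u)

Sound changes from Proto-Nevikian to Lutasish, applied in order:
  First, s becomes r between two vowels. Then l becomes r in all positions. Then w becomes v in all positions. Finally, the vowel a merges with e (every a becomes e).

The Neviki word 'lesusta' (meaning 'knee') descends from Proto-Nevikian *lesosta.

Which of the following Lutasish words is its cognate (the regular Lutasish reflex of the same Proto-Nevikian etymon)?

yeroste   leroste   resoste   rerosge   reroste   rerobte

reroste

Lutasish: *lesosta
  lesosta → lerosta   [rhotacism]
  lerosta → rerosta   [unconditioned shift]
  rerosta (rule 3 does not apply)
  rerosta → reroste   [vowel merger]
  giving Lutasish reroste.
Among the options, 'reroste' alone shows every Lutasish change applied in order.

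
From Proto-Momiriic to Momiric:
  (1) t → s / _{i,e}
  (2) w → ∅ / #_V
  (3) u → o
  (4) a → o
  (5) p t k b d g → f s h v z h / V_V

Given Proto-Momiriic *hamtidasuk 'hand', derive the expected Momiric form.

homsizosok

Momiric: *hamtidasuk > hamsidasuk > hamsidasok > homsidosok > homsizosok  (by palatalisation, vowel merger, vowel merger, intervocalic lenition)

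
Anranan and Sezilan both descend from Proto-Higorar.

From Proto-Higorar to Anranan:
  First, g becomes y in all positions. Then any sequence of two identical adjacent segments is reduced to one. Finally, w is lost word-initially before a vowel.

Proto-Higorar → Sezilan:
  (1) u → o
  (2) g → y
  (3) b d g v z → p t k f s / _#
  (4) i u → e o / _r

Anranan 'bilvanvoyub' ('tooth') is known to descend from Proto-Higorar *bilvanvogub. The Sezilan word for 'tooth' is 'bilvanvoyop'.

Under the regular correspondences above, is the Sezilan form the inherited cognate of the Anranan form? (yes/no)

Derive the expected Sezilan reflex of *bilvanvogub:
Sezilan: *bilvanvogub
  bilvanvogub → bilvanvogob   [vowel merger]
  bilvanvogob → bilvanvoyob   [unconditioned shift]
  bilvanvoyob → bilvanvoyop   [final devoicing]
  bilvanvoyop (rule 4 does not apply)
  giving Sezilan bilvanvoyop.
Sezilan 'bilvanvoyop' matches the regular reflex exactly, so the pair is cognate.

yes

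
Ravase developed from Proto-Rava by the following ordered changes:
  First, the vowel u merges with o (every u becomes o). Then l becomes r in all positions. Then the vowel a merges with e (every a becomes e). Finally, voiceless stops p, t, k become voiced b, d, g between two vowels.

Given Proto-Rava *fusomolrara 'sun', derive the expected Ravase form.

Ravase: *fusomolrara
  fusomolrara → fosomolrara   [vowel merger]
  fosomolrara → fosomorrara   [unconditioned shift]
  fosomorrara → fosomorrere   [vowel merger]
  fosomorrere (rule 4 does not apply)
  giving Ravase fosomorrere.

fosomorrere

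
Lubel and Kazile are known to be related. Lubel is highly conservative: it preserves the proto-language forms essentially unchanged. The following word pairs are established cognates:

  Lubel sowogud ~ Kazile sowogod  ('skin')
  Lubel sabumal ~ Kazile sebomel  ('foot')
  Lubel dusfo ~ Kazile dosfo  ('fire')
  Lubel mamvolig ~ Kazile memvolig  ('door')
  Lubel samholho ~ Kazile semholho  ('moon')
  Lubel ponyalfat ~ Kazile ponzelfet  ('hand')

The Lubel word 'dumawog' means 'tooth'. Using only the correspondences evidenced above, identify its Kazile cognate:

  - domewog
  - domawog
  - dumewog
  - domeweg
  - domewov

domewog

sabumal ~ sebomel — Lubel u corresponds to Kazile o after a consonant, before a nasal.
sabumal ~ sebomel, ponyalfat ~ ponzelfet — Lubel a corresponds to Kazile e after a consonant, before a consonant other than r, m, n, p, b, f, v.
Applying these to Lubel 'dumawog':
  dumawog → domawog   (u→o after a consonant, before a nasal)
  domawog → domewog   (a→e after a consonant, before a consonant other than r, m, n, p, b, f, v)
So the Kazile cognate is 'domewog'.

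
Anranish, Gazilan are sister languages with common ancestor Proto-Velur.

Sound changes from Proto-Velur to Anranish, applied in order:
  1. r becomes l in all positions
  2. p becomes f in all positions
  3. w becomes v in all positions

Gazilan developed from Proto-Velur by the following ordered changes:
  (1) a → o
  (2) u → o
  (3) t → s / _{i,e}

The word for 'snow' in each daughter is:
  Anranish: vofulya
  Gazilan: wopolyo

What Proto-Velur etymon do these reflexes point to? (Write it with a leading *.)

*wopulya

Position 3: Anranish has f, Gazilan has p. Gazilan preserves p here (none of its changes turn any other segment into p), so the proto-segment is *p.
Position 7: Anranish has a, Gazilan has o. Anranish preserves a here (none of its changes turn any other segment into a), so the proto-segment is *a.
Continuing position by position gives *wopulya; check it forward:
Anranish: *wopulya
  wopulya (rule 1 does not apply)
  wopulya → wofulya   [unconditioned shift]
  wofulya → vofulya   [unconditioned shift]
  giving Anranish vofulya.
Gazilan: *wopulya > wopulyo > wopolyo  (by vowel merger, vowel merger)
*wopulya is the unique common source.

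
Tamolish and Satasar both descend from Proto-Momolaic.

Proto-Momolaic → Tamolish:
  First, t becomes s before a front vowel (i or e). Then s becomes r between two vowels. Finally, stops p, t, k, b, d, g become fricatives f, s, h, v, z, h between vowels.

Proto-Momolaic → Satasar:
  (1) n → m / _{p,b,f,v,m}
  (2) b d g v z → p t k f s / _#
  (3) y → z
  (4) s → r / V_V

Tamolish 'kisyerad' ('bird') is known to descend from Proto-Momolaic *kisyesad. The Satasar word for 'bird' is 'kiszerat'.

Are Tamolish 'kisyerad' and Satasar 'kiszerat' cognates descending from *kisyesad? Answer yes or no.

yes

Derive the expected Satasar reflex of *kisyesad:
Satasar: start from *kisyesad.
  rule 1: no change — kisyesad
  rule 2 (final devoicing): kisyesad → kisyesat
  rule 3 (unconditioned shift): kisyesat → kiszesat
  rule 4 (rhotacism): kiszesat → kiszerat
  ⇒ Satasar kiszerat
Satasar 'kiszerat' matches the regular reflex exactly, so the pair is cognate.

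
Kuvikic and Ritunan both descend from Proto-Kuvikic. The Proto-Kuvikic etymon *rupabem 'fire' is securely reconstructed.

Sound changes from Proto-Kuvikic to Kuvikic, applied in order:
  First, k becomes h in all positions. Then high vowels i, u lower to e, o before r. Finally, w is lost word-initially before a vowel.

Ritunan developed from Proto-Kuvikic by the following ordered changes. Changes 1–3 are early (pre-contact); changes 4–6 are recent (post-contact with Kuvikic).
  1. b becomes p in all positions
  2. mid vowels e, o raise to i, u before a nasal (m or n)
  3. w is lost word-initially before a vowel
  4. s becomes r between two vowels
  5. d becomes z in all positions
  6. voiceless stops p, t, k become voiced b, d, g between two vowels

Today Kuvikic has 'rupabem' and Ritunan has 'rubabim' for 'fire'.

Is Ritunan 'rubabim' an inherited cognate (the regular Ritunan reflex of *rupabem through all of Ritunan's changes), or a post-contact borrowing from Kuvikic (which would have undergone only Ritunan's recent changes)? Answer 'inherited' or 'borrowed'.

inherited

If inherited, *rupabem would pass through all of Ritunan's changes:
Ritunan: *rupabem > rupapem > rupapim > rubabim  (by unconditioned shift, pre-nasal raising, intervocalic voicing)
If borrowed from Kuvikic 'rupabem' after the early changes, it would undergo only the recent ones:
  rule 4 (rhotacism): no change (rupabem)
  rule 5 (unconditioned shift): no change (rupabem)
  rule 6 (intervocalic voicing): rupabem → rubabem
  ⇒ as a loan: rubabem
Ritunan 'rubabim' matches the inherited outcome exactly, so it is an inherited cognate, not a loan.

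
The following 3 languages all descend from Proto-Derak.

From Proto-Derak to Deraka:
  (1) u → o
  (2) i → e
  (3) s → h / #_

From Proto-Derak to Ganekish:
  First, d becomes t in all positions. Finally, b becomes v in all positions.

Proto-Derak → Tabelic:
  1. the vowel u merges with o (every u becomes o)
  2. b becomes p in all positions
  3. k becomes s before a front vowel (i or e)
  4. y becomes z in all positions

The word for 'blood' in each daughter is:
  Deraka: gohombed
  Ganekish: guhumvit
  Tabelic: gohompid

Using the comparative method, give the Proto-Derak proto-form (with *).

*guhumbid

Position 6: Deraka has b, Ganekish has v, Tabelic has p. Deraka preserves b here (none of its changes turn any other segment into b), so the proto-segment is *b.
Position 7: Deraka has e, Ganekish has i, Tabelic has i. Ganekish preserves i here (none of its changes turn any other segment into i), so the proto-segment is *i.
Position 8: Deraka has d, Ganekish has t, Tabelic has d. Deraka preserves d here (none of its changes turn any other segment into d), so the proto-segment is *d.
Continuing position by position gives *guhumbid; check it forward:
Deraka: *guhumbid > gohombid > gohombed  (by vowel merger, vowel merger)
Ganekish: *guhumbid > guhumbit > guhumvit  (by unconditioned shift, unconditioned shift)
Tabelic: start from *guhumbid.
  rule 1 (vowel merger): guhumbid → gohombid
  rule 2 (unconditioned shift): gohombid → gohompid
  rule 3: no change — gohompid
  rule 4: no change — gohompid
  ⇒ Tabelic gohompid
Only *guhumbid yields all of Deraka gohombed, Ganekish guhumvit, Tabelic gohompid.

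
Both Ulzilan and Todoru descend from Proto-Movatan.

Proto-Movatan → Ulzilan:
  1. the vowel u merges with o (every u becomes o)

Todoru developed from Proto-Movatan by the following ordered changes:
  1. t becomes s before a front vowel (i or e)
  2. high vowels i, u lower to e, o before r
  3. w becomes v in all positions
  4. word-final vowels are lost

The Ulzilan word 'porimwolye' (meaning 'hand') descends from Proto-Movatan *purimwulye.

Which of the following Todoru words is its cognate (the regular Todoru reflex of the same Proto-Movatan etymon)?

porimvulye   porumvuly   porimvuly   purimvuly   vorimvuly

porimvuly

Todoru: *purimwulye > porimwulye > porimvulye > porimvuly  (by pre-rhotic lowering, unconditioned shift, apocope)
Among the options, 'porimvuly' alone shows every Todoru change applied in order.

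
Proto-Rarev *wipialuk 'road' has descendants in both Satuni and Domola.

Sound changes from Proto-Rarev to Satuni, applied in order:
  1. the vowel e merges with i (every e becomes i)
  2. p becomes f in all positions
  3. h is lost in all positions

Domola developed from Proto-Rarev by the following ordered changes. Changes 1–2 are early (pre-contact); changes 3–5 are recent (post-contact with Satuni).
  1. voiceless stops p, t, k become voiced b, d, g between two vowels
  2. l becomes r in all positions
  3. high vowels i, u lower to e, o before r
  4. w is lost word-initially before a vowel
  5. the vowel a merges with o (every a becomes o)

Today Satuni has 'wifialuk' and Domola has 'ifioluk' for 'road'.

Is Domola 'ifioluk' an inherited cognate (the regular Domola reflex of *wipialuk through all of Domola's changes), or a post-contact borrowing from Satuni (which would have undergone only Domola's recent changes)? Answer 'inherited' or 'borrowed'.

borrowed

If inherited, *wipialuk would pass through all of Domola's changes:
Domola: *wipialuk > wibialuk > wibiaruk > ibiaruk > ibioruk  (by intervocalic voicing, unconditioned shift, glide loss, vowel merger)
If borrowed from Satuni 'wifialuk' after the early changes, it would undergo only the recent ones:
  rule 3 (pre-rhotic lowering): no change (wifialuk)
  rule 4 (glide loss): wifialuk → ifialuk
  rule 5 (vowel merger): ifialuk → ifioluk
  ⇒ as a loan: ifioluk
Domola 'ifioluk' matches the loan outcome 'ifioluk', not the inherited 'ibioruk' — it skipped the early Domola changes, so it was borrowed from Satuni.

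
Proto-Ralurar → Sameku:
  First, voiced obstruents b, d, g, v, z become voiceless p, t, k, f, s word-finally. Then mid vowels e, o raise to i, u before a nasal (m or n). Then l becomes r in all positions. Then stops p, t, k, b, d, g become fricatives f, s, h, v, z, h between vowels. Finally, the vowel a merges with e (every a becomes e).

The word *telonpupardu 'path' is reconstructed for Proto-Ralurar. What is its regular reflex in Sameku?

Sameku: *telonpupardu > telunpupardu > terunpupardu > terunpufardu > terunpuferdu  (by pre-nasal raising, unconditioned shift, intervocalic lenition, vowel merger)

terunpuferdu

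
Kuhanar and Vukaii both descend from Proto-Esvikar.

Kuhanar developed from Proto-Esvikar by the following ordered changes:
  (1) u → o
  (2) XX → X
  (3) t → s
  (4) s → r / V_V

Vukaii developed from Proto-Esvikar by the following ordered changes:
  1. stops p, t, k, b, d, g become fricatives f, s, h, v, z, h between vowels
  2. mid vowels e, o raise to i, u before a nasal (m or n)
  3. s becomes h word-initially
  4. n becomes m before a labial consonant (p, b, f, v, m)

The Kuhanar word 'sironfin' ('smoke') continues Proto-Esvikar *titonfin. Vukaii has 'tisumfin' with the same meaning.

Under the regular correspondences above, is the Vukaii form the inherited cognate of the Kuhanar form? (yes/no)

Derive the expected Vukaii reflex of *titonfin:
Vukaii: *titonfin > tisonfin > tisunfin > tisumfin  (by intervocalic lenition, pre-nasal raising, nasal place assimilation)
Vukaii 'tisumfin' matches the regular reflex exactly, so the pair is cognate.

yes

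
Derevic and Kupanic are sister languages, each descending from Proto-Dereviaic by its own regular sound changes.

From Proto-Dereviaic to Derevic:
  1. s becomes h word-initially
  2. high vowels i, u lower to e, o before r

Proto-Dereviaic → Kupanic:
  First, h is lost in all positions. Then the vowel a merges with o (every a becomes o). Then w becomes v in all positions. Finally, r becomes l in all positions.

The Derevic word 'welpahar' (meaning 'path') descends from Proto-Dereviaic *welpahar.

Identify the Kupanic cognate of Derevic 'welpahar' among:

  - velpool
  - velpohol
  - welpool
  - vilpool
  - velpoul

velpool

Kupanic: *welpahar > welpaar > welpoor > velpoor > velpool  (by h-loss, vowel merger, unconditioned shift, unconditioned shift)
Only 'velpool' matches the regular Kupanic development of *welpahar.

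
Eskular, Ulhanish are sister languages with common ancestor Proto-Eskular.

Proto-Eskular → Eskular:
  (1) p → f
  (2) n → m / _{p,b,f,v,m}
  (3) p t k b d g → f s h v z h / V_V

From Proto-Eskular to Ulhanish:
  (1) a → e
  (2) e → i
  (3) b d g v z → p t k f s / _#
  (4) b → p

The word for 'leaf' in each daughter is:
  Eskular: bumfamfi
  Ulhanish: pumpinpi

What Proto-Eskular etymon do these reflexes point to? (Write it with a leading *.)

*bumpanpi

Position 4: Eskular has f, Ulhanish has p. Taking the neighbouring segments as reconstructed: Eskular f could go back to *p or *f; Ulhanish p could go back to *p or *b — the one source consistent with every daughter is *p.
Position 1: Eskular has b, Ulhanish has p. Eskular preserves b here (none of its changes turn any other segment into b), so the proto-segment is *b.
Position 6: Eskular has m, Ulhanish has n. Ulhanish preserves n here (none of its changes turn any other segment into n), so the proto-segment is *n.
This points to *bumpanpi. Verify forward in each daughter:
Eskular: *bumpanpi
  bumpanpi → bumfanfi   [unconditioned shift]
  bumfanfi → bumfamfi   [nasal place assimilation]
  bumfamfi (rule 3 does not apply)
  giving Eskular bumfamfi.
Ulhanish: *bumpanpi
  bumpanpi → bumpenpi   [vowel merger]
  bumpenpi → bumpinpi   [vowel merger]
  bumpinpi (rule 3 does not apply)
  bumpinpi → pumpinpi   [unconditioned shift]
  giving Ulhanish pumpinpi.
Only *bumpanpi yields all of Eskular bumfamfi, Ulhanish pumpinpi.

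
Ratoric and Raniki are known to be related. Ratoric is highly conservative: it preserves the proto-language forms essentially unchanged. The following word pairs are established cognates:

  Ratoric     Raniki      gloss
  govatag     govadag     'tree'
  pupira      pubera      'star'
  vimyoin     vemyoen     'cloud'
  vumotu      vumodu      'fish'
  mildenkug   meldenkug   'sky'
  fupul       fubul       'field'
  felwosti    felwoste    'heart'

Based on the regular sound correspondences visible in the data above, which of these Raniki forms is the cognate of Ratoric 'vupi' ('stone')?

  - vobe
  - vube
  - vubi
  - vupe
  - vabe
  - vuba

vube

pupira ~ pubera — Ratoric p corresponds to Raniki b between vowels (before a front vowel).
felwosti ~ felwoste — Ratoric i corresponds to Raniki e word-finally.
Applying these to Ratoric 'vupi':
  vupi → vubi   (p→b between vowels (before a front vowel))
  vubi → vube   (i→e word-finally)
So the Raniki cognate is 'vube'.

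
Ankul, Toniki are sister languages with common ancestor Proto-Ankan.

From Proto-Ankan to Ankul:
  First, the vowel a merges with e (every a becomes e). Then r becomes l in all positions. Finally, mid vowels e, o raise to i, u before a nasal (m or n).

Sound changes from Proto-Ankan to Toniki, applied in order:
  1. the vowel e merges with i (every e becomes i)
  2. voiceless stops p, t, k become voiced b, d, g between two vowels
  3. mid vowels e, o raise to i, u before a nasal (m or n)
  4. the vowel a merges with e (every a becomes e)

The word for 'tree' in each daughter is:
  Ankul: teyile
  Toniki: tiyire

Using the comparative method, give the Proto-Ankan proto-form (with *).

*teyira

Position 2: Ankul has e, Toniki has i. Taking the neighbouring segments as reconstructed: Ankul e could go back to *a or *e; Toniki i could go back to *e or *i — the one source consistent with every daughter is *e.
Position 5: Ankul has l, Toniki has r. Toniki preserves r here (none of its changes turn any other segment into r), so the proto-segment is *r.
Position 6: Ankul has e, Toniki has e. In Toniki, e can only continue *a, so the proto-segment is *a.
Continuing position by position gives *teyira; check it forward:
Ankul: *teyira
  teyira → teyire   [vowel merger]
  teyire → teyile   [unconditioned shift]
  teyile (rule 3 does not apply)
  giving Ankul teyile.
Toniki: start from *teyira.
  rule 1 (vowel merger): teyira → tiyira
  rule 2: no change — tiyira
  rule 3: no change — tiyira
  rule 4 (vowel merger): tiyira → tiyire
  ⇒ Toniki tiyire
Only *teyira yields all of Ankul teyile, Toniki tiyire.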